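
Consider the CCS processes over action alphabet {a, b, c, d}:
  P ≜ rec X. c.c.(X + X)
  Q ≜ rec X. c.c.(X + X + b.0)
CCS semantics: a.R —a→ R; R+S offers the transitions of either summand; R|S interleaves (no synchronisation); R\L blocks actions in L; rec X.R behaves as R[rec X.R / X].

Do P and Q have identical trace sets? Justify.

P's transition system — 3 states:
  p0 = rec X. c.c.(X + X) | =c=> p1
  p1 = c.((rec X. c.c.(X + X)) + (rec X. c.c.(X + X))) | =c=> p2
  p2 = (rec X. c.c.(X + X)) + (rec X. c.c.(X + X)) | =c=> p1
Q's transition system — 4 states:
  q0 = rec X. c.c.(X + X + b.0) | =c=> q1
  q1 = c.((rec X. c.c.(X + X + b.0)) + (rec X. c.c.(X + X + b.0)) + b.0) | =c=> q2
  q2 = (rec X. c.c.(X + X + b.0)) + (rec X. c.c.(X + X + b.0)) + b.0 | =b=> q3, =c=> q1
  q3 = 0 | deadlocked
Run σ = ⟨ccb⟩ on Q: start {q0}
  step 1 (c): {q1}
  step 2 (c): {q2}
  step 3 (b): {q3}
  ✓ Q
Run σ = ⟨ccb⟩ on P: start {p0}
  step 1 (c): {p1}
  step 2 (c): {p2}
  step 3 (b): no successor for P

trace-distinct — witness ⟨ccb⟩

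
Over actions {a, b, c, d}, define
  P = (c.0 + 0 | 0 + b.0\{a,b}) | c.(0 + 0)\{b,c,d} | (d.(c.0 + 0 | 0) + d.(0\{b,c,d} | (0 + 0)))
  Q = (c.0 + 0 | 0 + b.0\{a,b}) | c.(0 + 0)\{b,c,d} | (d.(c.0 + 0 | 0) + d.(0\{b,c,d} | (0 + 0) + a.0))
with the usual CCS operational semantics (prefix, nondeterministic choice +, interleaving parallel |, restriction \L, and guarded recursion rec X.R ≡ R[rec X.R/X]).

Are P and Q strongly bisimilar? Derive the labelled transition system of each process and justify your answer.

P's transition system — 24 states:
  m0 = (c.0 + 0 | 0 + b.0\{a,b}) | c.(0 + 0)\{b,c,d} | (d.(c.0 + 0 | 0) + d.(0\{b,c,d} | (0 + 0))) | —b→ m1, —c→ m2, —c→ m3, —d→ m4, —d→ m5
  m1 = 0\{a,b} | c.(0 + 0)\{b,c,d} | (d.(c.0 + 0 | 0) + d.(0\{b,c,d} | (0 + 0))) | —c→ m6, —d→ m7, —d→ m8
  m2 = (c.0 + 0 | 0 + b.0\{a,b}) | (0 + 0)\{b,c,d} | (d.(c.0 + 0 | 0) + d.(0\{b,c,d} | (0 + 0))) | —b→ m6, —c→ m9, —d→ m10, —d→ m11
  m3 = 0 | c.(0 + 0)\{b,c,d} | (d.(c.0 + 0 | 0) + d.(0\{b,c,d} | (0 + 0))) | —c→ m9, —d→ m12, —d→ m13
  m4 = (c.0 + 0 | 0 + b.0\{a,b}) | c.(0 + 0)\{b,c,d} | (0\{b,c,d} | (0 + 0)) | —b→ m7, —c→ m10, —c→ m12
  m5 = (c.0 + 0 | 0 + b.0\{a,b}) | c.(0 + 0)\{b,c,d} | (c.0 + 0 | 0) | —b→ m8, —c→ m11, —c→ m13, —c→ m14
  m6 = 0\{a,b} | (0 + 0)\{b,c,d} | (d.(c.0 + 0 | 0) + d.(0\{b,c,d} | (0 + 0))) | —d→ m15, —d→ m16
  m7 = 0\{a,b} | c.(0 + 0)\{b,c,d} | (0\{b,c,d} | (0 + 0)) | —c→ m15
  m8 = 0\{a,b} | c.(0 + 0)\{b,c,d} | (c.0 + 0 | 0) | —c→ m16, —c→ m17
  m9 = 0 | (0 + 0)\{b,c,d} | (d.(c.0 + 0 | 0) + d.(0\{b,c,d} | (0 + 0))) | —d→ m18, —d→ m19
  m10 = (c.0 + 0 | 0 + b.0\{a,b}) | (0 + 0)\{b,c,d} | (0\{b,c,d} | (0 + 0)) | —b→ m15, —c→ m18
  m11 = (c.0 + 0 | 0 + b.0\{a,b}) | (0 + 0)\{b,c,d} | (c.0 + 0 | 0) | —b→ m16, —c→ m19, —c→ m20
  m12 = 0 | c.(0 + 0)\{b,c,d} | (0\{b,c,d} | (0 + 0)) | —c→ m18
  m13 = 0 | c.(0 + 0)\{b,c,d} | (c.0 + 0 | 0) | —c→ m19, —c→ m21
  m14 = (c.0 + 0 | 0 + b.0\{a,b}) | c.(0 + 0)\{b,c,d} | 0 | —b→ m17, —c→ m20, —c→ m21
  m15 = 0\{a,b} | (0 + 0)\{b,c,d} | (0\{b,c,d} | (0 + 0)) | (no moves)
  m16 = 0\{a,b} | (0 + 0)\{b,c,d} | (c.0 + 0 | 0) | —c→ m22
  m17 = 0\{a,b} | c.(0 + 0)\{b,c,d} | 0 | —c→ m22
  m18 = 0 | (0 + 0)\{b,c,d} | (0\{b,c,d} | (0 + 0)) | (no moves)
  m19 = 0 | (0 + 0)\{b,c,d} | (c.0 + 0 | 0) | —c→ m23
  m20 = (c.0 + 0 | 0 + b.0\{a,b}) | (0 + 0)\{b,c,d} | 0 | —b→ m22, —c→ m23
  m21 = 0 | c.(0 + 0)\{b,c,d} | 0 | —c→ m23
  m22 = 0\{a,b} | (0 + 0)\{b,c,d} | 0 | (no moves)
  m23 = 0 | (0 + 0)\{b,c,d} | 0 | (no moves)
Q's transition system — 24 states:
  n0 = (c.0 + 0 | 0 + b.0\{a,b}) | c.(0 + 0)\{b,c,d} | (d.(c.0 + 0 | 0) + d.(0\{b,c,d} | (0 + 0) + a.0)) | —b→ n1, —c→ n2, —c→ n3, —d→ n4, —d→ n5
  n1 = 0\{a,b} | c.(0 + 0)\{b,c,d} | (d.(c.0 + 0 | 0) + d.(0\{b,c,d} | (0 + 0) + a.0)) | —c→ n6, —d→ n7, —d→ n8
  n2 = (c.0 + 0 | 0 + b.0\{a,b}) | (0 + 0)\{b,c,d} | (d.(c.0 + 0 | 0) + d.(0\{b,c,d} | (0 + 0) + a.0)) | —b→ n6, —c→ n9, —d→ n10, —d→ n11
  n3 = 0 | c.(0 + 0)\{b,c,d} | (d.(c.0 + 0 | 0) + d.(0\{b,c,d} | (0 + 0) + a.0)) | —c→ n9, —d→ n12, —d→ n13
  n4 = (c.0 + 0 | 0 + b.0\{a,b}) | c.(0 + 0)\{b,c,d} | (0\{b,c,d} | (0 + 0) + a.0) | —a→ n14, —b→ n7, —c→ n10, —c→ n12
  n5 = (c.0 + 0 | 0 + b.0\{a,b}) | c.(0 + 0)\{b,c,d} | (c.0 + 0 | 0) | —b→ n8, —c→ n11, —c→ n13, —c→ n14
  n6 = 0\{a,b} | (0 + 0)\{b,c,d} | (d.(c.0 + 0 | 0) + d.(0\{b,c,d} | (0 + 0) + a.0)) | —d→ n15, —d→ n16
  n7 = 0\{a,b} | c.(0 + 0)\{b,c,d} | (0\{b,c,d} | (0 + 0) + a.0) | —a→ n17, —c→ n15
  n8 = 0\{a,b} | c.(0 + 0)\{b,c,d} | (c.0 + 0 | 0) | —c→ n16, —c→ n17
  n9 = 0 | (0 + 0)\{b,c,d} | (d.(c.0 + 0 | 0) + d.(0\{b,c,d} | (0 + 0) + a.0)) | —d→ n18, —d→ n19
  n10 = (c.0 + 0 | 0 + b.0\{a,b}) | (0 + 0)\{b,c,d} | (0\{b,c,d} | (0 + 0) + a.0) | —a→ n20, —b→ n15, —c→ n18
  n11 = (c.0 + 0 | 0 + b.0\{a,b}) | (0 + 0)\{b,c,d} | (c.0 + 0 | 0) | —b→ n16, —c→ n19, —c→ n20
  n12 = 0 | c.(0 + 0)\{b,c,d} | (0\{b,c,d} | (0 + 0) + a.0) | —a→ n21, —c→ n18
  n13 = 0 | c.(0 + 0)\{b,c,d} | (c.0 + 0 | 0) | —c→ n19, —c→ n21
  n14 = (c.0 + 0 | 0 + b.0\{a,b}) | c.(0 + 0)\{b,c,d} | 0 | —b→ n17, —c→ n20, —c→ n21
  n15 = 0\{a,b} | (0 + 0)\{b,c,d} | (0\{b,c,d} | (0 + 0) + a.0) | —a→ n22
  n16 = 0\{a,b} | (0 + 0)\{b,c,d} | (c.0 + 0 | 0) | —c→ n22
  n17 = 0\{a,b} | c.(0 + 0)\{b,c,d} | 0 | —c→ n22
  n18 = 0 | (0 + 0)\{b,c,d} | (0\{b,c,d} | (0 + 0) + a.0) | —a→ n23
  n19 = 0 | (0 + 0)\{b,c,d} | (c.0 + 0 | 0) | —c→ n23
  n20 = (c.0 + 0 | 0 + b.0\{a,b}) | (0 + 0)\{b,c,d} | 0 | —b→ n22, —c→ n23
  n21 = 0 | c.(0 + 0)\{b,c,d} | 0 | —c→ n23
  n22 = 0\{a,b} | (0 + 0)\{b,c,d} | 0 | (no moves)
  n23 = 0 | (0 + 0)\{b,c,d} | 0 | (no moves)
Bisimilarity quotient blocks:
  B0 = {m0}
  B1 = {m1, m3}
  B2 = {m12, m16, m17, m19, m21, m7, n16, n17, n19, n21}
  B3 = {m15, m18, m22, m23, n22, n23}
  B4 = {m13, m8, n13, n8}
  B5 = {m6, m9}
  B6 = {m2}
  B7 = {m10, m20, n20}
  B8 = {m11, m14, m4, n11, n14}
  B9 = {m5, n5}
  B10 = {n0}
  B11 = {n2}
  B12 = {n10}
  B13 = {n15, n18}
  B14 = {n6, n9}
  B15 = {n4}
  B16 = {n12, n7}
  B17 = {n1, n3}
m0 ∈ B0, n0 ∈ B10 → different blocks

NO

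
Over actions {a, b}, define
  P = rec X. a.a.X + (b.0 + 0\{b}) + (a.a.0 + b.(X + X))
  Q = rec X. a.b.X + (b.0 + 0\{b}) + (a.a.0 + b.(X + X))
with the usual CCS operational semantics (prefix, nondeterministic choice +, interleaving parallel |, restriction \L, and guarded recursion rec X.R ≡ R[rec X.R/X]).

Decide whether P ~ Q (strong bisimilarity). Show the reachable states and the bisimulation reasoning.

Reachable graph of P (5 states):
  s0 = rec X. a.a.X + (b.0 + 0\{b}) + (a.a.0 + b.(X + X)) → —a→ s1, —a→ s2, —b→ s3, —b→ s4
  s1 = a.(rec X. a.a.X + (b.0 + 0\{b}) + (a.a.0 + b.(X + X))) → —a→ s0
  s2 = a.0 → —a→ s4
  s3 = (rec X. a.a.X + (b.0 + 0\{b}) + (a.a.0 + b.(X + X))) + (rec X. a.a.X + (b.0 + 0\{b}) + (a.a.0 + b.(X + X))) → —a→ s1, —a→ s2, —b→ s3, —b→ s4
  s4 = 0 → ∅
Reachable graph of Q (5 states):
  t0 = rec X. a.b.X + (b.0 + 0\{b}) + (a.a.0 + b.(X + X)) → —a→ t1, —a→ t2, —b→ t3, —b→ t4
  t1 = a.0 → —a→ t4
  t2 = b.(rec X. a.b.X + (b.0 + 0\{b}) + (a.a.0 + b.(X + X))) → —b→ t0
  t3 = (rec X. a.b.X + (b.0 + 0\{b}) + (a.a.0 + b.(X + X))) + (rec X. a.b.X + (b.0 + 0\{b}) + (a.a.0 + b.(X + X))) → —a→ t1, —a→ t2, —b→ t3, —b→ t4
  t4 = 0 → ∅
Partition-refinement fixed point:
  B0 = {s0, s3}
  B1 = {s4, t4}
  B2 = {s1}
  B3 = {s2, t1}
  B4 = {t0, t3}
  B5 = {t2}
s0 ∈ B0, t0 ∈ B4 → different blocks

not bisimilar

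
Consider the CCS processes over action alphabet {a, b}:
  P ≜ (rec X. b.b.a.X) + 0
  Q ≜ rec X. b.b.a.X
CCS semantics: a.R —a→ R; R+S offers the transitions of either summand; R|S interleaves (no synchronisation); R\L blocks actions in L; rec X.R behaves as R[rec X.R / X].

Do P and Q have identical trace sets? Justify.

P's transition system — 4 states:
  p0 = (rec X. b.b.a.X) + 0 :: -b-> p1
  p1 = b.a.(rec X. b.b.a.X) :: -b-> p2
  p2 = a.(rec X. b.b.a.X) :: -a-> p3
  p3 = rec X. b.b.a.X :: -b-> p1
Q's transition system — 3 states:
  q0 = rec X. b.b.a.X :: -b-> q1
  q1 = b.a.(rec X. b.b.a.X) :: -b-> q2
  q2 = a.(rec X. b.b.a.X) :: -a-> q0
Partition-refinement fixed point:
  B0 = {p0, p3, q0}
  B1 = {p1, q1}
  B2 = {p2, q2}
p0 ∈ B0, q0 ∈ B0 → same block
Bisimilar ⇒ trace-equivalent.

trace-equivalent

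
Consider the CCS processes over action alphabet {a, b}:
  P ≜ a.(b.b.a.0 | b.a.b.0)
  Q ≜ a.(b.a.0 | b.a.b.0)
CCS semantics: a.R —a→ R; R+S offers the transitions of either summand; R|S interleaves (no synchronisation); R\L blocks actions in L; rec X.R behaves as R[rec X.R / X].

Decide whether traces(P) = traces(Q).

NO — witness ⟨abbb⟩

P's transition system — 17 states:
  p0 = a.(b.b.a.0 | b.a.b.0) | -a-> p1
  p1 = b.b.a.0 | b.a.b.0 | -b-> p2, -b-> p3
  p2 = b.a.0 | b.a.b.0 | -b-> p4, -b-> p5
  p3 = b.b.a.0 | a.b.0 | -a-> p6, -b-> p5
  p4 = a.0 | b.a.b.0 | -a-> p7, -b-> p8
  p5 = b.a.0 | a.b.0 | -a-> p9, -b-> p8
  p6 = b.b.a.0 | b.0 | -b-> p10, -b-> p9
  p7 = 0 | b.a.b.0 | -b-> p11
  p8 = a.0 | a.b.0 | -a-> p11, -a-> p12
  p9 = b.a.0 | b.0 | -b-> p12, -b-> p13
  p10 = b.b.a.0 | 0 | -b-> p13
  p11 = 0 | a.b.0 | -a-> p14
  p12 = a.0 | b.0 | -a-> p14, -b-> p15
  p13 = b.a.0 | 0 | -b-> p15
  p14 = 0 | b.0 | -b-> p16
  p15 = a.0 | 0 | -a-> p16
  p16 = 0 | 0 | (no moves)
Q's transition system — 13 states:
  q0 = a.(b.a.0 | b.a.b.0) | -a-> q1
  q1 = b.a.0 | b.a.b.0 | -b-> q2, -b-> q3
  q2 = a.0 | b.a.b.0 | -a-> q4, -b-> q5
  q3 = b.a.0 | a.b.0 | -a-> q6, -b-> q5
  q4 = 0 | b.a.b.0 | -b-> q7
  q5 = a.0 | a.b.0 | -a-> q7, -a-> q8
  q6 = b.a.0 | b.0 | -b-> q8, -b-> q9
  q7 = 0 | a.b.0 | -a-> q10
  q8 = a.0 | b.0 | -a-> q10, -b-> q11
  q9 = b.a.0 | 0 | -b-> q11
  q10 = 0 | b.0 | -b-> q12
  q11 = a.0 | 0 | -a-> q12
  q12 = 0 | 0 | (no moves)
Executing abbb from P (initial set {p0}):
  step 1 (a): {p1}
  step 2 (b): {p2, p3}
  step 3 (b): {p4, p5}
  step 4 (b): {p8}
  ✓ P
Executing abbb from Q (initial set {q0}):
  step 1 (a): {q1}
  step 2 (b): {q2, q3}
  step 3 (b): {q5}
  step 4 (b): no successor for Q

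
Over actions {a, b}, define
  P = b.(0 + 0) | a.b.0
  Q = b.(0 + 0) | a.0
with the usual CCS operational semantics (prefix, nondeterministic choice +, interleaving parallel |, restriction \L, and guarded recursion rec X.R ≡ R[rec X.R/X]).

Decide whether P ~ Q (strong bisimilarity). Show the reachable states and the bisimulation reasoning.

P's transition system — 6 states:
  p0 = b.(0 + 0) | a.b.0 ⊢ --a--▸ p1, --b--▸ p2
  p1 = b.(0 + 0) | b.0 ⊢ --b--▸ p3, --b--▸ p4
  p2 = (0 + 0) | a.b.0 ⊢ --a--▸ p3
  p3 = (0 + 0) | b.0 ⊢ --b--▸ p5
  p4 = b.(0 + 0) | 0 ⊢ --b--▸ p5
  p5 = (0 + 0) | 0 ⊢ ·
Q's transition system — 4 states:
  q0 = b.(0 + 0) | a.0 ⊢ --a--▸ q1, --b--▸ q2
  q1 = b.(0 + 0) | 0 ⊢ --b--▸ q3
  q2 = (0 + 0) | a.0 ⊢ --a--▸ q3
  q3 = (0 + 0) | 0 ⊢ ·
Bisimilarity quotient blocks:
  B0 = {p0}
  B1 = {p2}
  B2 = {p3, p4, q1}
  B3 = {p5, q3}
  B4 = {p1}
  B5 = {q0}
  B6 = {q2}
p0 ∈ B0, q0 ∈ B5 → different blocks

P ≁ Q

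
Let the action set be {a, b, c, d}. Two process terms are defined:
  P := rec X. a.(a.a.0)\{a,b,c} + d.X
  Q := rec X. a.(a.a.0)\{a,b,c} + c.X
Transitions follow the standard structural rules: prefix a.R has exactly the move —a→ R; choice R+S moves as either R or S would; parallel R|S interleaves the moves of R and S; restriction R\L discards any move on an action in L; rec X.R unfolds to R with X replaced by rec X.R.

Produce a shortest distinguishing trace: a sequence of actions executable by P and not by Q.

Reachable graph of P (2 states):
  p0 = rec X. a.(a.a.0)\{a,b,c} + d.X :: =a=> p1, =d=> p0
  p1 = (a.a.0)\{a,b,c} :: ∅
Reachable graph of Q (2 states):
  q0 = rec X. a.(a.a.0)\{a,b,c} + c.X :: =a=> q1, =c=> q0
  q1 = (a.a.0)\{a,b,c} :: ∅
Run σ = ⟨d⟩ on P: start {p0}
  step 1 (d): {p0}
  P completes σ.
Run σ = ⟨d⟩ on Q: start {q0}
  step 1 (d): ∅ (Q stuck)

d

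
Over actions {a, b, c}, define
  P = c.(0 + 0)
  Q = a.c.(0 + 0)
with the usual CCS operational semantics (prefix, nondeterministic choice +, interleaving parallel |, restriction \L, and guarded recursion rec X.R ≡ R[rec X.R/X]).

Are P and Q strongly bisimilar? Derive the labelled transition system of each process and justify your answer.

P's transition system — 2 states:
  s0 = c.(0 + 0) has moves --c--▸ s1
  s1 = 0 + 0 has moves (no moves)
Q's transition system — 3 states:
  t0 = a.c.(0 + 0) has moves --a--▸ t1
  t1 = c.(0 + 0) has moves --c--▸ t2
  t2 = 0 + 0 has moves (no moves)
Coarsest stable partition (strong bisimilarity classes):
  B0 = {s0, t1}
  B1 = {s1, t2}
  B2 = {t0}
s0 ∈ B0, t0 ∈ B2 → different blocks

P ≁ Q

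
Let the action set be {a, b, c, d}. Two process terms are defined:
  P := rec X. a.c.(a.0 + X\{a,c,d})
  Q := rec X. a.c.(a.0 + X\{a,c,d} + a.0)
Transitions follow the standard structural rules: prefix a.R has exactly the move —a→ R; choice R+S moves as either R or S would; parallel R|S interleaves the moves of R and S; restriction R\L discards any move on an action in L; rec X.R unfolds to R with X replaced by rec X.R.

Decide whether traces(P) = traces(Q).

traces(P) = traces(Q)

LTS(P): 4 reachable states
  p0 = rec X. a.c.(a.0 + X\{a,c,d}) ⊢ =a=> p1
  p1 = c.(a.0 + (rec X. a.c.(a.0 + X\{a,c,d}))\{a,c,d}) ⊢ =c=> p2
  p2 = a.0 + (rec X. a.c.(a.0 + X\{a,c,d}))\{a,c,d} ⊢ =a=> p3
  p3 = 0 ⊢ (no moves)
LTS(Q): 4 reachable states
  q0 = rec X. a.c.(a.0 + X\{a,c,d} + a.0) ⊢ =a=> q1
  q1 = c.(a.0 + (rec X. a.c.(a.0 + X\{a,c,d} + a.0))\{a,c,d} + a.0) ⊢ =c=> q2
  q2 = a.0 + (rec X. a.c.(a.0 + X\{a,c,d} + a.0))\{a,c,d} + a.0 ⊢ =a=> q3
  q3 = 0 ⊢ (no moves)
Coarsest stable partition (strong bisimilarity classes):
  B0 = {p0, q0}
  B1 = {p1, q1}
  B2 = {p2, q2}
  B3 = {p3, q3}
p0 ∈ B0, q0 ∈ B0 → same block
Bisimilar ⇒ trace-equivalent.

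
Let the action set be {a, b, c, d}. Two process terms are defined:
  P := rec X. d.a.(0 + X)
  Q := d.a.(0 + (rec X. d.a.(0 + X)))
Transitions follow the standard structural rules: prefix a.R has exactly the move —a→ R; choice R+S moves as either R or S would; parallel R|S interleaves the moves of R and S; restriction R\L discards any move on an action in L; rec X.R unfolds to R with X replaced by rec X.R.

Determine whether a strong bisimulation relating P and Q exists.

LTS(P): 3 reachable states
  m0 = rec X. d.a.(0 + X) → --d--▸ m1
  m1 = a.(0 + (rec X. d.a.(0 + X))) → --a--▸ m2
  m2 = 0 + (rec X. d.a.(0 + X)) → --d--▸ m1
LTS(Q): 3 reachable states
  n0 = d.a.(0 + (rec X. d.a.(0 + X))) → --d--▸ n1
  n1 = a.(0 + (rec X. d.a.(0 + X))) → --a--▸ n2
  n2 = 0 + (rec X. d.a.(0 + X)) → --d--▸ n1
Coarsest stable partition (strong bisimilarity classes):
  B0 = {m0, m2, n0, n2}
  B1 = {m1, n1}
m0 ∈ B0, n0 ∈ B0 → same block

P ~ Q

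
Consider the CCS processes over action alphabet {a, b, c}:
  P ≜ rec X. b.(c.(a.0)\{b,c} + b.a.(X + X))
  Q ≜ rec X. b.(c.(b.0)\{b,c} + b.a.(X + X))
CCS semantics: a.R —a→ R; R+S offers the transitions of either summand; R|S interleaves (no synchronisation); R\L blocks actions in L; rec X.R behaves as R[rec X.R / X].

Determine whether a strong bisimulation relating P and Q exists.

not bisimilar

Reachable graph of P (6 states):
  u0 = rec X. b.(c.(a.0)\{b,c} + b.a.(X + X)) → —b→ u1
  u1 = c.(a.0)\{b,c} + b.a.((rec X. b.(c.(a.0)\{b,c} + b.a.(X + X))) + (rec X. b.(c.(a.0)\{b,c} + b.a.(X + X)))) → —b→ u2, —c→ u3
  u2 = a.((rec X. b.(c.(a.0)\{b,c} + b.a.(X + X))) + (rec X. b.(c.(a.0)\{b,c} + b.a.(X + X)))) → —a→ u4
  u3 = (a.0)\{b,c} → —a→ u5
  u4 = (rec X. b.(c.(a.0)\{b,c} + b.a.(X + X))) + (rec X. b.(c.(a.0)\{b,c} + b.a.(X + X))) → —b→ u1
  u5 = 0\{b,c} → stopped
Reachable graph of Q (5 states):
  v0 = rec X. b.(c.(b.0)\{b,c} + b.a.(X + X)) → —b→ v1
  v1 = c.(b.0)\{b,c} + b.a.((rec X. b.(c.(b.0)\{b,c} + b.a.(X + X))) + (rec X. b.(c.(b.0)\{b,c} + b.a.(X + X)))) → —b→ v2, —c→ v3
  v2 = a.((rec X. b.(c.(b.0)\{b,c} + b.a.(X + X))) + (rec X. b.(c.(b.0)\{b,c} + b.a.(X + X)))) → —a→ v4
  v3 = (b.0)\{b,c} → stopped
  v4 = (rec X. b.(c.(b.0)\{b,c} + b.a.(X + X))) + (rec X. b.(c.(b.0)\{b,c} + b.a.(X + X))) → —b→ v1
Partition-refinement fixed point:
  B0 = {u0, u4}
  B1 = {u1}
  B2 = {u3}
  B3 = {u5, v3}
  B4 = {u2}
  B5 = {v0, v4}
  B6 = {v1}
  B7 = {v2}
u0 ∈ B0, v0 ∈ B5 → different blocks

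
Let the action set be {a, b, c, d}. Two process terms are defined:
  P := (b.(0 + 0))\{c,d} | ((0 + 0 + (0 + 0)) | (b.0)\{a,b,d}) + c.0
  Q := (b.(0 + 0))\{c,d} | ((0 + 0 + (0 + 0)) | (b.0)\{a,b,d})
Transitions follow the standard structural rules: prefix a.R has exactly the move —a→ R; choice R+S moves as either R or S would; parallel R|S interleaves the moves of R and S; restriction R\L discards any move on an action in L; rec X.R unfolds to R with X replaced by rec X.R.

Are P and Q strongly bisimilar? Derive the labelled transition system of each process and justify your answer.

P's transition system — 3 states:
  p0 = (b.(0 + 0))\{c,d} | ((0 + 0 + (0 + 0)) | (b.0)\{a,b,d}) + c.0 → —b→ p1, —c→ p2
  p1 = (0 + 0)\{c,d} | ((0 + 0 + (0 + 0)) | (b.0)\{a,b,d}) → ∅
  p2 = 0 → ∅
Q's transition system — 2 states:
  q0 = (b.(0 + 0))\{c,d} | ((0 + 0 + (0 + 0)) | (b.0)\{a,b,d}) → —b→ q1
  q1 = (0 + 0)\{c,d} | ((0 + 0 + (0 + 0)) | (b.0)\{a,b,d}) → ∅
Coarsest stable partition (strong bisimilarity classes):
  B0 = {p0}
  B1 = {p1, p2, q1}
  B2 = {q0}
p0 ∈ B0, q0 ∈ B2 → different blocks

P ≁ Q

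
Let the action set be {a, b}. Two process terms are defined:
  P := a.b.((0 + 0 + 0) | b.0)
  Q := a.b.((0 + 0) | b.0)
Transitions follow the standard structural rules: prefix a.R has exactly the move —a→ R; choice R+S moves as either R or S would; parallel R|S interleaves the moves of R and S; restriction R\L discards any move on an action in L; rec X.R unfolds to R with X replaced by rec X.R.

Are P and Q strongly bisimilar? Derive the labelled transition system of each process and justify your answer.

bisimilar

P's transition system — 4 states:
  m0 = a.b.((0 + 0 + 0) | b.0) | —a→ m1
  m1 = b.((0 + 0 + 0) | b.0) | —b→ m2
  m2 = (0 + 0 + 0) | b.0 | —b→ m3
  m3 = (0 + 0 + 0) | 0 | deadlocked
Q's transition system — 4 states:
  n0 = a.b.((0 + 0) | b.0) | —a→ n1
  n1 = b.((0 + 0) | b.0) | —b→ n2
  n2 = (0 + 0) | b.0 | —b→ n3
  n3 = (0 + 0) | 0 | deadlocked
Bisimilarity quotient blocks:
  B0 = {m0, n0}
  B1 = {m1, n1}
  B2 = {m2, n2}
  B3 = {m3, n3}
m0 ∈ B0, n0 ∈ B0 → same block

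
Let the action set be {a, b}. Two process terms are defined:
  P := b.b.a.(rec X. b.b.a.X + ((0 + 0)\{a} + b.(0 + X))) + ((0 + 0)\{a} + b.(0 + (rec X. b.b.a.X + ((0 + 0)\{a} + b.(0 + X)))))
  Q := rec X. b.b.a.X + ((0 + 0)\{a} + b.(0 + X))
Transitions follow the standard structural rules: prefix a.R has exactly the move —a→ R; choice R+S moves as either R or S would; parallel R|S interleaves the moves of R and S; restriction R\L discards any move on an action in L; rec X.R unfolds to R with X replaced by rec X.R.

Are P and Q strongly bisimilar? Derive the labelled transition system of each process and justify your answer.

YES

P's transition system — 5 states:
  s0 = b.b.a.(rec X. b.b.a.X + ((0 + 0)\{a} + b.(0 + X))) + ((0 + 0)\{a} + b.(0 + (rec X. b.b.a.X + ((0 + 0)\{a} + b.(0 + X))))) ⊢ --b--▸ s1, --b--▸ s2
  s1 = 0 + (rec X. b.b.a.X + ((0 + 0)\{a} + b.(0 + X))) ⊢ --b--▸ s1, --b--▸ s2
  s2 = b.a.(rec X. b.b.a.X + ((0 + 0)\{a} + b.(0 + X))) ⊢ --b--▸ s3
  s3 = a.(rec X. b.b.a.X + ((0 + 0)\{a} + b.(0 + X))) ⊢ --a--▸ s4
  s4 = rec X. b.b.a.X + ((0 + 0)\{a} + b.(0 + X)) ⊢ --b--▸ s1, --b--▸ s2
Q's transition system — 4 states:
  t0 = rec X. b.b.a.X + ((0 + 0)\{a} + b.(0 + X)) ⊢ --b--▸ t1, --b--▸ t2
  t1 = 0 + (rec X. b.b.a.X + ((0 + 0)\{a} + b.(0 + X))) ⊢ --b--▸ t1, --b--▸ t2
  t2 = b.a.(rec X. b.b.a.X + ((0 + 0)\{a} + b.(0 + X))) ⊢ --b--▸ t3
  t3 = a.(rec X. b.b.a.X + ((0 + 0)\{a} + b.(0 + X))) ⊢ --a--▸ t0
Bisimilarity quotient blocks:
  B0 = {s0, s1, s4, t0, t1}
  B1 = {s2, t2}
  B2 = {s3, t3}
s0 ∈ B0, t0 ∈ B0 → same block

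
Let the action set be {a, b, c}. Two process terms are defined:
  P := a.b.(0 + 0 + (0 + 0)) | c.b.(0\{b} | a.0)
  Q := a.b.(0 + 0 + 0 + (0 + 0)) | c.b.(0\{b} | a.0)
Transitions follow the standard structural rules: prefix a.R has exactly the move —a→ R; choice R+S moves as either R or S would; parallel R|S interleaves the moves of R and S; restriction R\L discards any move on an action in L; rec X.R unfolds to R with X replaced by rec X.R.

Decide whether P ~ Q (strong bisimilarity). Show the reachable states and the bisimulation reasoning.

YES

P's transition system — 12 states:
  s0 = a.b.(0 + 0 + (0 + 0)) | c.b.(0\{b} | a.0) | ··a··> s1, ··c··> s2
  s1 = b.(0 + 0 + (0 + 0)) | c.b.(0\{b} | a.0) | ··b··> s3, ··c··> s4
  s2 = a.b.(0 + 0 + (0 + 0)) | b.(0\{b} | a.0) | ··a··> s4, ··b··> s5
  s3 = (0 + 0 + (0 + 0)) | c.b.(0\{b} | a.0) | ··c··> s6
  s4 = b.(0 + 0 + (0 + 0)) | b.(0\{b} | a.0) | ··b··> s6, ··b··> s7
  s5 = a.b.(0 + 0 + (0 + 0)) | (0\{b} | a.0) | ··a··> s7, ··a··> s8
  s6 = (0 + 0 + (0 + 0)) | b.(0\{b} | a.0) | ··b··> s9
  s7 = b.(0 + 0 + (0 + 0)) | (0\{b} | a.0) | ··a··> s10, ··b··> s9
  s8 = a.b.(0 + 0 + (0 + 0)) | (0\{b} | 0) | ··a··> s10
  s9 = (0 + 0 + (0 + 0)) | (0\{b} | a.0) | ··a··> s11
  s10 = b.(0 + 0 + (0 + 0)) | (0\{b} | 0) | ··b··> s11
  s11 = (0 + 0 + (0 + 0)) | (0\{b} | 0) | (no moves)
Q's transition system — 12 states:
  t0 = a.b.(0 + 0 + 0 + (0 + 0)) | c.b.(0\{b} | a.0) | ··a··> t1, ··c··> t2
  t1 = b.(0 + 0 + 0 + (0 + 0)) | c.b.(0\{b} | a.0) | ··b··> t3, ··c··> t4
  t2 = a.b.(0 + 0 + 0 + (0 + 0)) | b.(0\{b} | a.0) | ··a··> t4, ··b··> t5
  t3 = (0 + 0 + 0 + (0 + 0)) | c.b.(0\{b} | a.0) | ··c··> t6
  t4 = b.(0 + 0 + 0 + (0 + 0)) | b.(0\{b} | a.0) | ··b··> t6, ··b··> t7
  t5 = a.b.(0 + 0 + 0 + (0 + 0)) | (0\{b} | a.0) | ··a··> t7, ··a··> t8
  t6 = (0 + 0 + 0 + (0 + 0)) | b.(0\{b} | a.0) | ··b··> t9
  t7 = b.(0 + 0 + 0 + (0 + 0)) | (0\{b} | a.0) | ··a··> t10, ··b··> t9
  t8 = a.b.(0 + 0 + 0 + (0 + 0)) | (0\{b} | 0) | ··a··> t10
  t9 = (0 + 0 + 0 + (0 + 0)) | (0\{b} | a.0) | ··a··> t11
  t10 = b.(0 + 0 + 0 + (0 + 0)) | (0\{b} | 0) | ··b··> t11
  t11 = (0 + 0 + 0 + (0 + 0)) | (0\{b} | 0) | (no moves)
Coarsest stable partition (strong bisimilarity classes):
  B0 = {s0, t0}
  B1 = {s2, t2}
  B2 = {s5, t5}
  B3 = {s7, t7}
  B4 = {s9, t9}
  B5 = {s11, t11}
  B6 = {s10, t10}
  B7 = {s8, t8}
  B8 = {s4, t4}
  B9 = {s6, t6}
  B10 = {s1, t1}
  B11 = {s3, t3}
s0 ∈ B0, t0 ∈ B0 → same block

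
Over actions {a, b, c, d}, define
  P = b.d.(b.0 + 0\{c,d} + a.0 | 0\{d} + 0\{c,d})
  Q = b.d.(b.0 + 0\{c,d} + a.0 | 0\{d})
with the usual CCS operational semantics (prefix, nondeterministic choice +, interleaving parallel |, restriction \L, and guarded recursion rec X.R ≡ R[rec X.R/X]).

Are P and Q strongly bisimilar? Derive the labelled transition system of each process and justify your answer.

Reachable graph of P (5 states):
  s0 = b.d.(b.0 + 0\{c,d} + a.0 | 0\{d} + 0\{c,d}) has moves ··b··> s1
  s1 = d.(b.0 + 0\{c,d} + a.0 | 0\{d} + 0\{c,d}) has moves ··d··> s2
  s2 = b.0 + 0\{c,d} + a.0 | 0\{d} + 0\{c,d} has moves ··a··> s3, ··b··> s4
  s3 = 0 | 0\{d} has moves (no moves)
  s4 = 0 has moves (no moves)
Reachable graph of Q (5 states):
  t0 = b.d.(b.0 + 0\{c,d} + a.0 | 0\{d}) has moves ··b··> t1
  t1 = d.(b.0 + 0\{c,d} + a.0 | 0\{d}) has moves ··d··> t2
  t2 = b.0 + 0\{c,d} + a.0 | 0\{d} has moves ··a··> t3, ··b··> t4
  t3 = 0 | 0\{d} has moves (no moves)
  t4 = 0 has moves (no moves)
Coarsest stable partition (strong bisimilarity classes):
  B0 = {s0, t0}
  B1 = {s1, t1}
  B2 = {s2, t2}
  B3 = {s3, s4, t3, t4}
s0 ∈ B0, t0 ∈ B0 → same block

P ~ Q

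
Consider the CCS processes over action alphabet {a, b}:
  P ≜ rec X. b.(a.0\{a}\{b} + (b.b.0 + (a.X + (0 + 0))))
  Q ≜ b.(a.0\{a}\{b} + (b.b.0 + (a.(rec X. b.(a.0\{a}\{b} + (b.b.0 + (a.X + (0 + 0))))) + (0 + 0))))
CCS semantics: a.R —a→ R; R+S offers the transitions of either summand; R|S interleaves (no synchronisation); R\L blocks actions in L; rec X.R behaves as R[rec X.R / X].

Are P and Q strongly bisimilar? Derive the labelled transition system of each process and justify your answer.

P's transition system — 5 states:
  p0 = rec X. b.(a.0\{a}\{b} + (b.b.0 + (a.X + (0 + 0)))) :: --b--▸ p1
  p1 = a.0\{a}\{b} + (b.b.0 + (a.(rec X. b.(a.0\{a}\{b} + (b.b.0 + (a.X + (0 + 0))))) + (0 + 0))) :: --a--▸ p0, --a--▸ p2, --b--▸ p3
  p2 = 0\{a}\{b} :: stopped
  p3 = b.0 :: --b--▸ p4
  p4 = 0 :: stopped
Q's transition system — 6 states:
  q0 = b.(a.0\{a}\{b} + (b.b.0 + (a.(rec X. b.(a.0\{a}\{b} + (b.b.0 + (a.X + (0 + 0))))) + (0 + 0)))) :: --b--▸ q1
  q1 = a.0\{a}\{b} + (b.b.0 + (a.(rec X. b.(a.0\{a}\{b} + (b.b.0 + (a.X + (0 + 0))))) + (0 + 0))) :: --a--▸ q2, --a--▸ q3, --b--▸ q4
  q2 = 0\{a}\{b} :: stopped
  q3 = rec X. b.(a.0\{a}\{b} + (b.b.0 + (a.X + (0 + 0)))) :: --b--▸ q1
  q4 = b.0 :: --b--▸ q5
  q5 = 0 :: stopped
Bisimilarity quotient blocks:
  B0 = {p0, q0, q3}
  B1 = {p1, q1}
  B2 = {p2, p4, q2, q5}
  B3 = {p3, q4}
p0 ∈ B0, q0 ∈ B0 → same block

P ~ Q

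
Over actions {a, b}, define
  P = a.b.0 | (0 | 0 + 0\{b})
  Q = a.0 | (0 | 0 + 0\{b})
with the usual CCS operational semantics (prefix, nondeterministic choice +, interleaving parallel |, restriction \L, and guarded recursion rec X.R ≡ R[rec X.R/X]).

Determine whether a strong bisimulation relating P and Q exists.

P's transition system — 3 states:
  p0 = a.b.0 | (0 | 0 + 0\{b}) has moves =a=> p1
  p1 = b.0 | (0 | 0 + 0\{b}) has moves =b=> p2
  p2 = 0 | (0 | 0 + 0\{b}) has moves (no moves)
Q's transition system — 2 states:
  q0 = a.0 | (0 | 0 + 0\{b}) has moves =a=> q1
  q1 = 0 | (0 | 0 + 0\{b}) has moves (no moves)
Bisimilarity quotient blocks:
  B0 = {p0}
  B1 = {p1}
  B2 = {p2, q1}
  B3 = {q0}
p0 ∈ B0, q0 ∈ B3 → different blocks

not bisimilar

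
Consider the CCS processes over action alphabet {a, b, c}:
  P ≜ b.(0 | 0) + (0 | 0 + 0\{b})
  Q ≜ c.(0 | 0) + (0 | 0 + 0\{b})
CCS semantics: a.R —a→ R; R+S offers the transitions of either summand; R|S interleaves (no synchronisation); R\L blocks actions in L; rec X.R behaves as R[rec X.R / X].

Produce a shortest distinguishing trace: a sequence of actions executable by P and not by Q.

P's transition system — 2 states:
  u0 = b.(0 | 0) + (0 | 0 + 0\{b}) → --b--▸ u1
  u1 = 0 | 0 → stopped
Q's transition system — 2 states:
  v0 = c.(0 | 0) + (0 | 0 + 0\{b}) → --c--▸ v1
  v1 = 0 | 0 → stopped
Run σ = ⟨b⟩ on P: start {u0}
  [1] b ⇒ {u1}
  P completes σ.
Run σ = ⟨b⟩ on Q: start {v0}
  [1] b ⇒ ∅  — Q cannot continue

b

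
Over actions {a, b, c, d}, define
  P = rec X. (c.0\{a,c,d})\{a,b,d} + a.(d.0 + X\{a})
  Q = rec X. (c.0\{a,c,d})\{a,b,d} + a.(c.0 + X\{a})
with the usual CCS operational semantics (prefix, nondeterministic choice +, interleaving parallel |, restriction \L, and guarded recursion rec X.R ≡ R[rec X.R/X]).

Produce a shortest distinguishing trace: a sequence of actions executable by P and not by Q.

ad

Reachable graph of P (5 states):
  m0 = rec X. (c.0\{a,c,d})\{a,b,d} + a.(d.0 + X\{a}) has moves =a=> m1, =c=> m2
  m1 = d.0 + (rec X. (c.0\{a,c,d})\{a,b,d} + a.(d.0 + X\{a}))\{a} has moves =c=> m3, =d=> m4
  m2 = 0\{a,c,d}\{a,b,d} has moves ·
  m3 = 0\{a,c,d}\{a,b,d}\{a} has moves ·
  m4 = 0 has moves ·
Reachable graph of Q (5 states):
  n0 = rec X. (c.0\{a,c,d})\{a,b,d} + a.(c.0 + X\{a}) has moves =a=> n1, =c=> n2
  n1 = c.0 + (rec X. (c.0\{a,c,d})\{a,b,d} + a.(c.0 + X\{a}))\{a} has moves =c=> n3, =c=> n4
  n2 = 0\{a,c,d}\{a,b,d} has moves ·
  n3 = 0 has moves ·
  n4 = 0\{a,c,d}\{a,b,d}\{a} has moves ·
Executing ad from P (initial set {m0}):
  [1] a ⇒ {m1}
  [2] d ⇒ {m4}
  P completes σ.
Executing ad from Q (initial set {n0}):
  [1] a ⇒ {n1}
  [2] d ⇒ ∅ (Q stuck)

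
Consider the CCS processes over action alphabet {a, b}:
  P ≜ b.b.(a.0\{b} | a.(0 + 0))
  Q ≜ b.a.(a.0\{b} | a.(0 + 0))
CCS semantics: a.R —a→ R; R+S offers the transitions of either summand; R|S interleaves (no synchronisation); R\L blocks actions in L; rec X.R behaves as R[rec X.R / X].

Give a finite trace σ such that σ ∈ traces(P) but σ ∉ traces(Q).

bb

LTS(P): 6 reachable states
  m0 = b.b.(a.0\{b} | a.(0 + 0)) | ··b··> m1
  m1 = b.(a.0\{b} | a.(0 + 0)) | ··b··> m2
  m2 = a.0\{b} | a.(0 + 0) | ··a··> m3, ··a··> m4
  m3 = 0\{b} | a.(0 + 0) | ··a··> m5
  m4 = a.0\{b} | (0 + 0) | ··a··> m5
  m5 = 0\{b} | (0 + 0) | (no moves)
LTS(Q): 6 reachable states
  n0 = b.a.(a.0\{b} | a.(0 + 0)) | ··b··> n1
  n1 = a.(a.0\{b} | a.(0 + 0)) | ··a··> n2
  n2 = a.0\{b} | a.(0 + 0) | ··a··> n3, ··a··> n4
  n3 = 0\{b} | a.(0 + 0) | ··a··> n5
  n4 = a.0\{b} | (0 + 0) | ··a··> n5
  n5 = 0\{b} | (0 + 0) | (no moves)
Trace ⟨bb⟩ through P, begin at {m0}:
  after b @ step 1: {m1}
  after b @ step 2: {m2}
  — P admits the full trace.
Trace ⟨bb⟩ through Q, begin at {n0}:
  after b @ step 1: {n1}
  after b @ step 2: ∅ (Q stuck)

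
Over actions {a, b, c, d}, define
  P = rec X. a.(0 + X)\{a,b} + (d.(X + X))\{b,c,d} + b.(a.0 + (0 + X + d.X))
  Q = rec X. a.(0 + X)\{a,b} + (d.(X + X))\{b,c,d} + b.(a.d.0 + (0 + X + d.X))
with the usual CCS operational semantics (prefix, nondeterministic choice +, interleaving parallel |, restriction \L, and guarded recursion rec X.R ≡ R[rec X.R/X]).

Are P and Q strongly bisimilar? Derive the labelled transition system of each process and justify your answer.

NO

Reachable graph of P (4 states):
  m0 = rec X. a.(0 + X)\{a,b} + (d.(X + X))\{b,c,d} + b.(a.0 + (0 + X + d.X)) :: —a→ m1, —b→ m2
  m1 = (0 + (rec X. a.(0 + X)\{a,b} + (d.(X + X))\{b,c,d} + b.(a.0 + (0 + X + d.X))))\{a,b} :: ∅
  m2 = a.0 + (0 + (rec X. a.(0 + X)\{a,b} + (d.(X + X))\{b,c,d} + b.(a.0 + (0 + X + d.X))) + d.(rec X. a.(0 + X)\{a,b} + (d.(X + X))\{b,c,d} + b.(a.0 + (0 + X + d.X)))) :: —a→ m1, —a→ m3, —b→ m2, —d→ m0
  m3 = 0 :: ∅
Reachable graph of Q (5 states):
  n0 = rec X. a.(0 + X)\{a,b} + (d.(X + X))\{b,c,d} + b.(a.d.0 + (0 + X + d.X)) :: —a→ n1, —b→ n2
  n1 = (0 + (rec X. a.(0 + X)\{a,b} + (d.(X + X))\{b,c,d} + b.(a.d.0 + (0 + X + d.X))))\{a,b} :: ∅
  n2 = a.d.0 + (0 + (rec X. a.(0 + X)\{a,b} + (d.(X + X))\{b,c,d} + b.(a.d.0 + (0 + X + d.X))) + d.(rec X. a.(0 + X)\{a,b} + (d.(X + X))\{b,c,d} + b.(a.d.0 + (0 + X + d.X)))) :: —a→ n1, —a→ n3, —b→ n2, —d→ n0
  n3 = d.0 :: —d→ n4
  n4 = 0 :: ∅
Coarsest stable partition (strong bisimilarity classes):
  B0 = {m0}
  B1 = {m1, m3, n1, n4}
  B2 = {m2}
  B3 = {n0}
  B4 = {n2}
  B5 = {n3}
m0 ∈ B0, n0 ∈ B3 → different blocks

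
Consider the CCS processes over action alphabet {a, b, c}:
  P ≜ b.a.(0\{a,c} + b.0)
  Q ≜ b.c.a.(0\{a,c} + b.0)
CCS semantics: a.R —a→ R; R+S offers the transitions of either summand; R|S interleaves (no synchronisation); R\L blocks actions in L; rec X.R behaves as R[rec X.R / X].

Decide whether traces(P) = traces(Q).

P's transition system — 4 states:
  u0 = b.a.(0\{a,c} + b.0) has moves ··b··> u1
  u1 = a.(0\{a,c} + b.0) has moves ··a··> u2
  u2 = 0\{a,c} + b.0 has moves ··b··> u3
  u3 = 0 has moves deadlocked
Q's transition system — 5 states:
  v0 = b.c.a.(0\{a,c} + b.0) has moves ··b··> v1
  v1 = c.a.(0\{a,c} + b.0) has moves ··c··> v2
  v2 = a.(0\{a,c} + b.0) has moves ··a··> v3
  v3 = 0\{a,c} + b.0 has moves ··b··> v4
  v4 = 0 has moves deadlocked
Trace ⟨ba⟩ through P, begin at {u0}:
  after b @ step 1: {u1}
  after a @ step 2: {u2}
  P completes σ.
Trace ⟨ba⟩ through Q, begin at {v0}:
  after b @ step 1: {v1}
  after a @ step 2: ∅  — Q cannot continue

NO — witness ⟨ba⟩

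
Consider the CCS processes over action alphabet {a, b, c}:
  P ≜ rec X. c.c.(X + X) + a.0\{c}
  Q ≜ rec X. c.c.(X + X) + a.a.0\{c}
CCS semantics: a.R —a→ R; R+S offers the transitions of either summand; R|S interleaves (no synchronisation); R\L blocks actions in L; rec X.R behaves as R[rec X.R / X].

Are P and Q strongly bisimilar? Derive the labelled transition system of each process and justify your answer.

not bisimilar

Reachable graph of P (4 states):
  u0 = rec X. c.c.(X + X) + a.0\{c} :: -a-> u1, -c-> u2
  u1 = 0\{c} :: ·
  u2 = c.((rec X. c.c.(X + X) + a.0\{c}) + (rec X. c.c.(X + X) + a.0\{c})) :: -c-> u3
  u3 = (rec X. c.c.(X + X) + a.0\{c}) + (rec X. c.c.(X + X) + a.0\{c}) :: -a-> u1, -c-> u2
Reachable graph of Q (5 states):
  v0 = rec X. c.c.(X + X) + a.a.0\{c} :: -a-> v1, -c-> v2
  v1 = a.0\{c} :: -a-> v3
  v2 = c.((rec X. c.c.(X + X) + a.a.0\{c}) + (rec X. c.c.(X + X) + a.a.0\{c})) :: -c-> v4
  v3 = 0\{c} :: ·
  v4 = (rec X. c.c.(X + X) + a.a.0\{c}) + (rec X. c.c.(X + X) + a.a.0\{c}) :: -a-> v1, -c-> v2
Partition-refinement fixed point:
  B0 = {u0, u3}
  B1 = {u2}
  B2 = {u1, v3}
  B3 = {v0, v4}
  B4 = {v1}
  B5 = {v2}
u0 ∈ B0, v0 ∈ B3 → different blocks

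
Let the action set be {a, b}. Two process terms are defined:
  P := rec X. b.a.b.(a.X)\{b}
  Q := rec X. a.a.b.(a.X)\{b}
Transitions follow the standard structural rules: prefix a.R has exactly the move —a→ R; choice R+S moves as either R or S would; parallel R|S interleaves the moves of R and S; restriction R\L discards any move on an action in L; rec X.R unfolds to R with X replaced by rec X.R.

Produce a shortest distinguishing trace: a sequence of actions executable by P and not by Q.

b

LTS(P): 5 reachable states
  s0 = rec X. b.a.b.(a.X)\{b} → ··b··> s1
  s1 = a.b.(a.(rec X. b.a.b.(a.X)\{b}))\{b} → ··a··> s2
  s2 = b.(a.(rec X. b.a.b.(a.X)\{b}))\{b} → ··b··> s3
  s3 = (a.(rec X. b.a.b.(a.X)\{b}))\{b} → ··a··> s4
  s4 = (rec X. b.a.b.(a.X)\{b})\{b} → ∅
LTS(Q): 7 reachable states
  t0 = rec X. a.a.b.(a.X)\{b} → ··a··> t1
  t1 = a.b.(a.(rec X. a.a.b.(a.X)\{b}))\{b} → ··a··> t2
  t2 = b.(a.(rec X. a.a.b.(a.X)\{b}))\{b} → ··b··> t3
  t3 = (a.(rec X. a.a.b.(a.X)\{b}))\{b} → ··a··> t4
  t4 = (rec X. a.a.b.(a.X)\{b})\{b} → ··a··> t5
  t5 = (a.b.(a.(rec X. a.a.b.(a.X)\{b}))\{b})\{b} → ··a··> t6
  t6 = (b.(a.(rec X. a.a.b.(a.X)\{b}))\{b})\{b} → ∅
Trace ⟨b⟩ through P, begin at {s0}:
  step 1 (b): {s1}
  ✓ P
Trace ⟨b⟩ through Q, begin at {t0}:
  step 1 (b): ∅  — Q cannot continue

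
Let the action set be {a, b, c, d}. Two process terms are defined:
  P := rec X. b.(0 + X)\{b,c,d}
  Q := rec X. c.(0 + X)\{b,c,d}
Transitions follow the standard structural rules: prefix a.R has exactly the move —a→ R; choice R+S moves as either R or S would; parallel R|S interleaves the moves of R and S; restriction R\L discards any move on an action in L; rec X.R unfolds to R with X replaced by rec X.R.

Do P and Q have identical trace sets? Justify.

P's transition system — 2 states:
  m0 = rec X. b.(0 + X)\{b,c,d} ⊢ =b=> m1
  m1 = (0 + (rec X. b.(0 + X)\{b,c,d}))\{b,c,d} ⊢ deadlocked
Q's transition system — 2 states:
  n0 = rec X. c.(0 + X)\{b,c,d} ⊢ =c=> n1
  n1 = (0 + (rec X. c.(0 + X)\{b,c,d}))\{b,c,d} ⊢ deadlocked
Executing b from P (initial set {m0}):
  [1] b ⇒ {m1}
  ✓ P
Executing b from Q (initial set {n0}):
  [1] b ⇒ ∅  — Q cannot continue

NO — witness ⟨b⟩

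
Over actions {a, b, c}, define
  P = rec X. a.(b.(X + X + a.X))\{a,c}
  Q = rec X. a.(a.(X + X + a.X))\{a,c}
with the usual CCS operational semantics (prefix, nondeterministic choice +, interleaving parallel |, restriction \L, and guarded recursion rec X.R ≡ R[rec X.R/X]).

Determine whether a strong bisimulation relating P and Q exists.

LTS(P): 3 reachable states
  m0 = rec X. a.(b.(X + X + a.X))\{a,c} | —a→ m1
  m1 = (b.((rec X. a.(b.(X + X + a.X))\{a,c}) + (rec X. a.(b.(X + X + a.X))\{a,c}) + a.(rec X. a.(b.(X + X + a.X))\{a,c})))\{a,c} | —b→ m2
  m2 = ((rec X. a.(b.(X + X + a.X))\{a,c}) + (rec X. a.(b.(X + X + a.X))\{a,c}) + a.(rec X. a.(b.(X + X + a.X))\{a,c}))\{a,c} | deadlocked
LTS(Q): 2 reachable states
  n0 = rec X. a.(a.(X + X + a.X))\{a,c} | —a→ n1
  n1 = (a.((rec X. a.(a.(X + X + a.X))\{a,c}) + (rec X. a.(a.(X + X + a.X))\{a,c}) + a.(rec X. a.(a.(X + X + a.X))\{a,c})))\{a,c} | deadlocked
Partition-refinement fixed point:
  B0 = {m0}
  B1 = {m1}
  B2 = {m2, n1}
  B3 = {n0}
m0 ∈ B0, n0 ∈ B3 → different blocks

NO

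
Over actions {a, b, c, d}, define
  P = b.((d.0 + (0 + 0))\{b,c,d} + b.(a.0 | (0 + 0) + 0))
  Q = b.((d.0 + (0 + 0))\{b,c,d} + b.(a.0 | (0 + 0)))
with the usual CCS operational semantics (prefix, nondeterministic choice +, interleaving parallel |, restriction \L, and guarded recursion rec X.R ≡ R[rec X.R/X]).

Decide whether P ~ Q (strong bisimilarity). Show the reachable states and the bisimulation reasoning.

LTS(P): 4 reachable states
  s0 = b.((d.0 + (0 + 0))\{b,c,d} + b.(a.0 | (0 + 0) + 0)) ⊢ =b=> s1
  s1 = (d.0 + (0 + 0))\{b,c,d} + b.(a.0 | (0 + 0) + 0) ⊢ =b=> s2
  s2 = a.0 | (0 + 0) + 0 ⊢ =a=> s3
  s3 = 0 | (0 + 0) ⊢ (no moves)
LTS(Q): 4 reachable states
  t0 = b.((d.0 + (0 + 0))\{b,c,d} + b.(a.0 | (0 + 0))) ⊢ =b=> t1
  t1 = (d.0 + (0 + 0))\{b,c,d} + b.(a.0 | (0 + 0)) ⊢ =b=> t2
  t2 = a.0 | (0 + 0) ⊢ =a=> t3
  t3 = 0 | (0 + 0) ⊢ (no moves)
Partition-refinement fixed point:
  B0 = {s0, t0}
  B1 = {s1, t1}
  B2 = {s2, t2}
  B3 = {s3, t3}
s0 ∈ B0, t0 ∈ B0 → same block

P ~ Q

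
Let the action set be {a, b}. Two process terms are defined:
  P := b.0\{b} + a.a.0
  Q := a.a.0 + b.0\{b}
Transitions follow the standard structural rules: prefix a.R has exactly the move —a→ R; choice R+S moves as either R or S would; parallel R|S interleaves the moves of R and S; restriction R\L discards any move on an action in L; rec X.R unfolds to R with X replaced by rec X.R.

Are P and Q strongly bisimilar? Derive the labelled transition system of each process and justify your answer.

YES

P's transition system — 4 states:
  p0 = b.0\{b} + a.a.0 :: =a=> p1, =b=> p2
  p1 = a.0 :: =a=> p3
  p2 = 0\{b} :: ∅
  p3 = 0 :: ∅
Q's transition system — 4 states:
  q0 = a.a.0 + b.0\{b} :: =a=> q1, =b=> q2
  q1 = a.0 :: =a=> q3
  q2 = 0\{b} :: ∅
  q3 = 0 :: ∅
Coarsest stable partition (strong bisimilarity classes):
  B0 = {p0, q0}
  B1 = {p2, p3, q2, q3}
  B2 = {p1, q1}
p0 ∈ B0, q0 ∈ B0 → same block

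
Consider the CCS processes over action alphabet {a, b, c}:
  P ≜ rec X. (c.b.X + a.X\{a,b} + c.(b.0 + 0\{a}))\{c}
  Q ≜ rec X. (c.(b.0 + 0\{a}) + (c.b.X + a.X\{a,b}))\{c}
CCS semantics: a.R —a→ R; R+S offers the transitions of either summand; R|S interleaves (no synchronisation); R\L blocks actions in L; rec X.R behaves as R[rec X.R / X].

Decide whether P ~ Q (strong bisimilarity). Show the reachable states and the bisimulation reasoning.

P's transition system — 2 states:
  u0 = rec X. (c.b.X + a.X\{a,b} + c.(b.0 + 0\{a}))\{c} :: --a--▸ u1
  u1 = (rec X. (c.b.X + a.X\{a,b} + c.(b.0 + 0\{a}))\{c})\{a,b}\{c} :: ∅
Q's transition system — 2 states:
  v0 = rec X. (c.(b.0 + 0\{a}) + (c.b.X + a.X\{a,b}))\{c} :: --a--▸ v1
  v1 = (rec X. (c.(b.0 + 0\{a}) + (c.b.X + a.X\{a,b}))\{c})\{a,b}\{c} :: ∅
Coarsest stable partition (strong bisimilarity classes):
  B0 = {u0, v0}
  B1 = {u1, v1}
u0 ∈ B0, v0 ∈ B0 → same block

bisimilar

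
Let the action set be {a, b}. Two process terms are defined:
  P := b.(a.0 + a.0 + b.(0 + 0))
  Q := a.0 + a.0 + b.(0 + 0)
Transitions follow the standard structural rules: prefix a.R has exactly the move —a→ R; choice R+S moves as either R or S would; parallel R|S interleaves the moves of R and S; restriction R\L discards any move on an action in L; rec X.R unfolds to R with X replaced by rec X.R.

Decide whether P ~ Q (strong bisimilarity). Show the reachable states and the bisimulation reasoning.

NO

P's transition system — 4 states:
  s0 = b.(a.0 + a.0 + b.(0 + 0)) has moves =b=> s1
  s1 = a.0 + a.0 + b.(0 + 0) has moves =a=> s2, =b=> s3
  s2 = 0 has moves ·
  s3 = 0 + 0 has moves ·
Q's transition system — 3 states:
  t0 = a.0 + a.0 + b.(0 + 0) has moves =a=> t1, =b=> t2
  t1 = 0 has moves ·
  t2 = 0 + 0 has moves ·
Coarsest stable partition (strong bisimilarity classes):
  B0 = {s0}
  B1 = {s1, t0}
  B2 = {s2, s3, t1, t2}
s0 ∈ B0, t0 ∈ B1 → different blocks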